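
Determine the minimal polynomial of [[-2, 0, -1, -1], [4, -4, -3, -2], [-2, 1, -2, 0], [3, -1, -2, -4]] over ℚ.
The characteristic polynomial factors as (x + 3)^4. The minimal polynomial is ∏(x - λ)^{k_λ} where k_λ is the size of the largest Jordan block at λ.

For λ = -3: rank(A + 3I) = 2, and the largest Jordan block has size 2 (the smallest k with rank((A + 3I)^k) = rank((A + 3I)^(k+1))).

So m_A(x) = (x + 3)^2.

m_A(x) = (x + 3)^2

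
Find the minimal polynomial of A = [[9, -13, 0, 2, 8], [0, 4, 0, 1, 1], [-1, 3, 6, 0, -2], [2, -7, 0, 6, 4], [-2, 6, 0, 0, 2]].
m_A(x) = (x - 6)(x - 5)^3

The characteristic polynomial factors as (x - 6)^2(x - 5)^3. The minimal polynomial is ∏(x - λ)^{k_λ} where k_λ is the size of the largest Jordan block at λ.

For λ = 5: rank(A - 5I) = 4, and the largest Jordan block has size 3 (the smallest k with rank((A - 5I)^k) = rank((A - 5I)^(k+1))).
For λ = 6: rank(A - 6I) = 3, and the largest Jordan block has size 1 (the smallest k with rank((A - 6I)^k) = rank((A - 6I)^(k+1))).

So m_A(x) = (x - 6)(x - 5)^3.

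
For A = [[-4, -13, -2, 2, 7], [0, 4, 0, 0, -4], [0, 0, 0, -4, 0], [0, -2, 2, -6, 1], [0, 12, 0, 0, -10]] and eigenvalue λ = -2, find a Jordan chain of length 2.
We seek v_1 ∈ ker((A + 2I)^2) \ ker(A + 2I), then set v_{i+1} = (A + 2I) v_i.

One such chain is v_1 = [[-1, -2, 7, 4, -3]]^T, v_2 = [[1, 0, -2, -1, 0]]^T. Check: (A + 2I) v_2 = [[0, 0, 0, 0, 0]]^T = 0.

v_1 = [[-1, -2, 7, 4, -3]]^T, v_2 = [[1, 0, -2, -1, 0]]^T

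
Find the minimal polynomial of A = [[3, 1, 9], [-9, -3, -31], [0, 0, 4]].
The characteristic polynomial factors as x^2(x - 4). The minimal polynomial is ∏(x - λ)^{k_λ} where k_λ is the size of the largest Jordan block at λ.

For λ = 0: rank(A) = 2, and the largest Jordan block has size 2 (the smallest k with rank(A^k) = rank(A^(k+1))).
For λ = 4: rank(A - 4I) = 2, and the largest Jordan block has size 1 (the smallest k with rank((A - 4I)^k) = rank((A - 4I)^(k+1))).

So m_A(x) = x^2(x - 4).

m_A(x) = x^2(x - 4)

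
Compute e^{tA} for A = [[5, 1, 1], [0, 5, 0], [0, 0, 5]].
A has Jordan form J = [[5, 1, 0], [0, 5, 0], [0, 0, 5]] with A = PJP^{-1}, so e^{tA} = P e^{tJ} P^{-1}.

For a Jordan block J_k(λ), e^{tJ_k(λ)} = e^{λt} · (I + tN + t^2 N^2/2! + ... + t^{k-1} N^{k-1}/(k-1)!) where N is the nilpotent superdiagonal part.

Assembling the blocks and conjugating back gives the entries of e^{tA} as shown above.

e^{tA} = [[e^{5*t}, t*e^{5*t}, t*e^{5*t}], [0, e^{5*t}, 0], [0, 0, e^{5*t}]]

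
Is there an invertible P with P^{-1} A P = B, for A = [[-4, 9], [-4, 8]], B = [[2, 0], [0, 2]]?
No.

Both have characteristic polynomial (x - 2)^2, but the minimal polynomial of A is (x - 2)^2 while the minimal polynomial of B is x - 2. The minimal polynomial is a similarity invariant, so A and B are not similar.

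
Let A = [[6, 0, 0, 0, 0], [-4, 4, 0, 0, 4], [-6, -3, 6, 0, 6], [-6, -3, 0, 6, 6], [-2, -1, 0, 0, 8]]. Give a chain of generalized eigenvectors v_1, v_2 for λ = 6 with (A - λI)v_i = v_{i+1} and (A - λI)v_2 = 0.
v_1 = [[0, 1, 0, 2, 0]]^T, v_2 = [[0, -2, -3, -3, -1]]^T

We seek v_1 ∈ ker((A - 6I)^2) \ ker(A - 6I), then set v_{i+1} = (A - 6I) v_i.

One such chain is v_1 = [[0, 1, 0, 2, 0]]^T, v_2 = [[0, -2, -3, -3, -1]]^T. Check: (A - 6I) v_2 = [[0, 0, 0, 0, 0]]^T = 0.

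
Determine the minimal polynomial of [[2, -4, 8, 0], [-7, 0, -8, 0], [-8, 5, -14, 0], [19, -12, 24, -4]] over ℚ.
The characteristic polynomial factors as (x + 4)^4. The minimal polynomial is ∏(x - λ)^{k_λ} where k_λ is the size of the largest Jordan block at λ.

For λ = -4: rank(A + 4I) = 2, and the largest Jordan block has size 3 (the smallest k with rank((A + 4I)^k) = rank((A + 4I)^(k+1))).

So m_A(x) = (x + 4)^3.

m_A(x) = (x + 4)^3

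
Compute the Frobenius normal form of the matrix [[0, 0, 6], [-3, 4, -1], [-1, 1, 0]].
R = [[0, 0, 6], [1, 0, -7], [0, 1, 4]]

The invariant factors of A (the non-unit diagonal entries of the Smith normal form of xI - A over ℚ[x]) are (x - 2)(x^2 - 2x + 3), each dividing the next. The characteristic polynomial is their product, (x - 2)(x^2 - 2x + 3).

The rational canonical form is the block-diagonal matrix of companion matrices C(f_i):
R = [[0, 0, 6], [1, 0, -7], [0, 1, 4]].

Note the characteristic polynomial does not split into linear factors over ℚ, so A has no Jordan form over ℚ; the rational canonical form exists over any field.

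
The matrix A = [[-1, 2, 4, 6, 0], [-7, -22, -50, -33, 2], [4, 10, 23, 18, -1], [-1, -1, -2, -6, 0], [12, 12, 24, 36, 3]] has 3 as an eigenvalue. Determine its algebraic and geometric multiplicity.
algebraic multiplicity 2, geometric multiplicity 1

The characteristic polynomial is (x - 3)^2(x + 3)^3, so the factor x - 3 appears with exponent 2: the algebraic multiplicity is 2.

rank(A - 3I) = 4, so the eigenspace has dimension 5 - 4 = 1: the geometric multiplicity is 1.

Since 1 < 2, A is not diagonalizable.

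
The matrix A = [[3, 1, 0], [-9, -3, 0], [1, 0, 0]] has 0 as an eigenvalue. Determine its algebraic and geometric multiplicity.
algebraic multiplicity 3, geometric multiplicity 1

The characteristic polynomial is x^3, so the factor x appears with exponent 3: the algebraic multiplicity is 3.

rank(A) = 2, so the eigenspace has dimension 3 - 2 = 1: the geometric multiplicity is 1.

Since 1 < 3, A is not diagonalizable.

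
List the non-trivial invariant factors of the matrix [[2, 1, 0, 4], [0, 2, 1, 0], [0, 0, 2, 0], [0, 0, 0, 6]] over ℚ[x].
(x - 6)(x - 2)^3

The Jordan structure of A has elementary divisors (x - 2)^3, (x - 6). Arranging the block sizes at each eigenvalue in decreasing order and taking row products gives the invariant factors.

Invariant factors (smallest first, each dividing the next): (x - 6)(x - 2)^3.

Check: the last factor (x - 6)(x - 2)^3 is the minimal polynomial, and the product (x - 6)(x - 2)^3 is the characteristic polynomial.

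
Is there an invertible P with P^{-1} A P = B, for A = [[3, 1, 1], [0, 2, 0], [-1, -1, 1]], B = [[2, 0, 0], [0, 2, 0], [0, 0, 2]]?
No.

Both have characteristic polynomial (x - 2)^3, but the minimal polynomial of A is (x - 2)^2 while the minimal polynomial of B is x - 2. The minimal polynomial is a similarity invariant, so A and B are not similar.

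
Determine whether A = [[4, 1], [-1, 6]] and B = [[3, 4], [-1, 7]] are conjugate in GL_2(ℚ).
Yes.

Two matrices over a field are similar if and only if they have the same invariant factors.

Both A and B have characteristic polynomial (x - 5)^2 and minimal polynomial (x - 5)^2. Computing further, both have invariant factors (x - 5)^2. Hence A and B are similar.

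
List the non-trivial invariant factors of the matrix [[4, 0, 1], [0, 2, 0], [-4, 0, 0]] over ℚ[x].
The Jordan structure of A has elementary divisors (x - 2)^2, (x - 2). Arranging the block sizes at each eigenvalue in decreasing order and taking row products gives the invariant factors.

Invariant factors (smallest first, each dividing the next): x - 2, (x - 2)^2.

Check: the last factor (x - 2)^2 is the minimal polynomial, and the product (x - 2)^3 is the characteristic polynomial.

x - 2, (x - 2)^2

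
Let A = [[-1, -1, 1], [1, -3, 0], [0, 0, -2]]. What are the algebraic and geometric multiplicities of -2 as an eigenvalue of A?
algebraic multiplicity 3, geometric multiplicity 1

The characteristic polynomial is (x + 2)^3, so the factor x + 2 appears with exponent 3: the algebraic multiplicity is 3.

rank(A + 2I) = 2, so the eigenspace has dimension 3 - 2 = 1: the geometric multiplicity is 1.

Since 1 < 3, A is not diagonalizable.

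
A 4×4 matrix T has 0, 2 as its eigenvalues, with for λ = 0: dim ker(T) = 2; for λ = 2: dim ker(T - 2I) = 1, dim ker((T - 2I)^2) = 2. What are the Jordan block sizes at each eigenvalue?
λ = 0: successive nullity increments [2] count blocks of size ≥ k; block sizes are [1, 1].
λ = 2: successive nullity increments [1, 1] count blocks of size ≥ k; block sizes are [2].

Jordan blocks: (0, 1), (0, 1), (2, 2)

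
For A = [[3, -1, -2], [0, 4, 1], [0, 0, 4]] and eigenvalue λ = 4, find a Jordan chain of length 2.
v_1 = [[-2, 1, 1]]^T, v_2 = [[-1, 1, 0]]^T

We seek v_1 ∈ ker((A - 4I)^2) \ ker(A - 4I), then set v_{i+1} = (A - 4I) v_i.

One such chain is v_1 = [[-2, 1, 1]]^T, v_2 = [[-1, 1, 0]]^T. Check: (A - 4I) v_2 = [[0, 0, 0]]^T = 0.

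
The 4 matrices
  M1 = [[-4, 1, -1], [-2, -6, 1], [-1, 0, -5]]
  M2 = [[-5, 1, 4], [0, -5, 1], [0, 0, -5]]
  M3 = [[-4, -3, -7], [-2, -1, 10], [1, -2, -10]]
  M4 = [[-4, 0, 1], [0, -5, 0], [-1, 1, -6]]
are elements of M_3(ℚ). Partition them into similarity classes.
Characteristic polynomials: χ_{M1} = (x + 5)^3, χ_{M2} = (x + 5)^3, χ_{M3} = (x + 5)^3, χ_{M4} = (x + 5)^3.

{M1, M2, M3, M4}: invariant factors (x + 5)^3.

Matrices are similar if and only if their invariant-factor lists agree; the partition into similarity classes is {M1, M2, M3, M4}.

1 class: {M1, M2, M3, M4}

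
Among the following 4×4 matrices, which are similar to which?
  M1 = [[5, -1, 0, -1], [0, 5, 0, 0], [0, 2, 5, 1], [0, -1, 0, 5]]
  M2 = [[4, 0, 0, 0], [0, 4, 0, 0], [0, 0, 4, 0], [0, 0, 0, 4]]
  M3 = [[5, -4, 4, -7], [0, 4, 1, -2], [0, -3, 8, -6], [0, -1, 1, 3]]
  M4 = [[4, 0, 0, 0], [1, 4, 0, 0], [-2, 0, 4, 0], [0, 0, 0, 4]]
Characteristic polynomials: χ_{M1} = (x - 5)^4, χ_{M2} = (x - 4)^4, χ_{M3} = (x - 5)^4, χ_{M4} = (x - 4)^4.

{M1, M3}: invariant factors x - 5, (x - 5)^3.

{M2}: invariant factors x - 4, x - 4, x - 4, x - 4.

{M4}: invariant factors x - 4, x - 4, (x - 4)^2.

Matrices are similar if and only if their invariant-factor lists agree; the partition into similarity classes is {M1, M3}, {M2}, {M4}.

3 classes: {M1, M3}, {M2}, {M4}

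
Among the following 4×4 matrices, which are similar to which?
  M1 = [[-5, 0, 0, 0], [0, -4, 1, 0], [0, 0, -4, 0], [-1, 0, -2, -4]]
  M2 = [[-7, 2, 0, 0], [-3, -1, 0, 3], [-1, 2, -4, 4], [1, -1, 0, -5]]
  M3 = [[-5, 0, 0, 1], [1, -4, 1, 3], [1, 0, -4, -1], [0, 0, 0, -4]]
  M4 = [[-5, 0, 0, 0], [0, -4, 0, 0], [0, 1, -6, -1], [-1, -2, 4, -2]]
Characteristic polynomials: χ_{M1} = (x + 4)^3(x + 5), χ_{M2} = (x + 4)^3(x + 5), χ_{M3} = (x + 4)^3(x + 5), χ_{M4} = (x + 4)^3(x + 5).

{M1, M2, M3, M4}: invariant factors x + 4, (x + 4)^2(x + 5).

Matrices are similar if and only if their invariant-factor lists agree; the partition into similarity classes is {M1, M2, M3, M4}.

1 class: {M1, M2, M3, M4}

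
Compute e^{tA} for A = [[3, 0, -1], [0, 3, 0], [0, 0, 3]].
e^{tA} = [[e^{3*t}, 0, -t*e^{3*t}], [0, e^{3*t}, 0], [0, 0, e^{3*t}]]

A has Jordan form J = [[3, 1, 0], [0, 3, 0], [0, 0, 3]] with A = PJP^{-1}, so e^{tA} = P e^{tJ} P^{-1}.

For a Jordan block J_k(λ), e^{tJ_k(λ)} = e^{λt} · (I + tN + t^2 N^2/2! + ... + t^{k-1} N^{k-1}/(k-1)!) where N is the nilpotent superdiagonal part.

Assembling the blocks and conjugating back gives the entries of e^{tA} as shown above.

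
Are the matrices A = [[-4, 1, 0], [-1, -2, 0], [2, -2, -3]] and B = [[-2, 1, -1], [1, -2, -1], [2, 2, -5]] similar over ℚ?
Two matrices over a field are similar if and only if they have the same invariant factors.

Both A and B have characteristic polynomial (x + 3)^3 and minimal polynomial (x + 3)^2. Computing further, both have invariant factors x + 3, (x + 3)^2. Hence A and B are similar.

Yes.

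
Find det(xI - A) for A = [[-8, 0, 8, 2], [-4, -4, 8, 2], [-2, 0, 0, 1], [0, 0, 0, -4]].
χ_A(x) = (x + 4)^4

xI - A = [[x + 8, 0, -8, -2], [4, x + 4, -8, -2], [2, 0, x, -1], [0, 0, 0, x + 4]].

Expanding det(xI - A) along the first row:
det(xI - A) = + (x + 8)·det([[x + 4, -8, -2], [0, x, -1], [0, 0, x + 4]]) - (0)·det([[4, -8, -2], [2, x, -1], [0, 0, x + 4]]) + (-8)·det([[4, x + 4, -2], [2, 0, -1], [0, 0, x + 4]]) - (-2)·det([[4, x + 4, -8], [2, 0, x], [0, 0, 0]]).

Evaluating gives χ_A(x) = x^4 + 16x^3 + 96x^2 + 256x + 256 = (x + 4)^4.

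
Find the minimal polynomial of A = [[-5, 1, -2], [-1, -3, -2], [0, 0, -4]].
m_A(x) = (x + 4)^2

The characteristic polynomial factors as (x + 4)^3. The minimal polynomial is ∏(x - λ)^{k_λ} where k_λ is the size of the largest Jordan block at λ.

For λ = -4: rank(A + 4I) = 1, and the largest Jordan block has size 2 (the smallest k with rank((A + 4I)^k) = rank((A + 4I)^(k+1))).

So m_A(x) = (x + 4)^2.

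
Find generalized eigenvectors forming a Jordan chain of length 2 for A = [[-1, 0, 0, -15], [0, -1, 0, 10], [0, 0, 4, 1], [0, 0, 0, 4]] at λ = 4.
v_1 = [[-3, 2, -2, 1]]^T, v_2 = [[0, 0, 1, 0]]^T

We seek v_1 ∈ ker((A - 4I)^2) \ ker(A - 4I), then set v_{i+1} = (A - 4I) v_i.

One such chain is v_1 = [[-3, 2, -2, 1]]^T, v_2 = [[0, 0, 1, 0]]^T. Check: (A - 4I) v_2 = [[0, 0, 0, 0]]^T = 0.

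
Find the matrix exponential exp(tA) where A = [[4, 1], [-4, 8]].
e^{tA} = [[(1 - 2*t)*e^{6*t}, t*e^{6*t}], [-4*t*e^{6*t}, (2*t + 1)*e^{6*t}]]

A has Jordan form J = [[6, 1], [0, 6]] with A = PJP^{-1}, so e^{tA} = P e^{tJ} P^{-1}.

For a Jordan block J_k(λ), e^{tJ_k(λ)} = e^{λt} · (I + tN + t^2 N^2/2! + ... + t^{k-1} N^{k-1}/(k-1)!) where N is the nilpotent superdiagonal part.

Assembling the blocks and conjugating back gives the entries of e^{tA} as shown above.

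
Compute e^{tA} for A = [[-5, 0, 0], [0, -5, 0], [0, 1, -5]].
A has Jordan form J = [[-5, 1, 0], [0, -5, 0], [0, 0, -5]] with A = PJP^{-1}, so e^{tA} = P e^{tJ} P^{-1}.

For a Jordan block J_k(λ), e^{tJ_k(λ)} = e^{λt} · (I + tN + t^2 N^2/2! + ... + t^{k-1} N^{k-1}/(k-1)!) where N is the nilpotent superdiagonal part.

Assembling the blocks and conjugating back gives the entries of e^{tA} as shown above.

e^{tA} = [[e^{-5*t}, 0, 0], [0, e^{-5*t}, 0], [0, t*e^{-5*t}, e^{-5*t}]]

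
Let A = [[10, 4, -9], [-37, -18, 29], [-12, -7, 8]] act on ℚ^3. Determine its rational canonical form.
The invariant factors of A (the non-unit diagonal entries of the Smith normal form of xI - A over ℚ[x]) are x^3 - x + 5, each dividing the next. The characteristic polynomial is their product, x^3 - x + 5.

The rational canonical form is the block-diagonal matrix of companion matrices C(f_i):
R = [[0, 0, -5], [1, 0, 1], [0, 1, 0]].

Note the characteristic polynomial does not split into linear factors over ℚ, so A has no Jordan form over ℚ; the rational canonical form exists over any field.

R = [[0, 0, -5], [1, 0, 1], [0, 1, 0]]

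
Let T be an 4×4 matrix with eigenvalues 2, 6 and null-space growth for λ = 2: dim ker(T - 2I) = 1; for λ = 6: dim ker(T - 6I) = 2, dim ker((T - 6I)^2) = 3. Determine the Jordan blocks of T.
Jordan blocks: (2, 1), (6, 2), (6, 1)

λ = 2: successive nullity increments [1] count blocks of size ≥ k; block sizes are [1].
λ = 6: successive nullity increments [2, 1] count blocks of size ≥ k; block sizes are [2, 1].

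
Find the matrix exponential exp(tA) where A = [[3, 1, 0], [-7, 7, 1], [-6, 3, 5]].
e^{tA} = [[(-3*t^2 - 4*t + 2)*e^{5*t}/2, t*e^{5*t}, t^2*e^{5*t}/2], [t*(-3*t - 7)*e^{5*t}, (2*t + 1)*e^{5*t}, t*(t + 1)*e^{5*t}], [3*t*(-3*t - 4)*e^{5*t}/2, 3*t*e^{5*t}, (3*t^2 + 2)*e^{5*t}/2]]

A has Jordan form J = [[5, 1, 0], [0, 5, 1], [0, 0, 5]] with A = PJP^{-1}, so e^{tA} = P e^{tJ} P^{-1}.

For a Jordan block J_k(λ), e^{tJ_k(λ)} = e^{λt} · (I + tN + t^2 N^2/2! + ... + t^{k-1} N^{k-1}/(k-1)!) where N is the nilpotent superdiagonal part.

Assembling the blocks and conjugating back gives the entries of e^{tA} as shown above.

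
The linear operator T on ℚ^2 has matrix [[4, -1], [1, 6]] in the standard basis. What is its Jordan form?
J = [[5, 1], [0, 5]]

The characteristic polynomial is det(xI - A) = (x - 5)^2, so the eigenvalues are 5 (algebraic multiplicity 2).

For λ = 5: rank(A - 5I) = 1, rank((A - 5I)^2) = 0. The eigenspace has dimension 2 - 1 = 1, so there is 1 Jordan block; the rank sequence gives block sizes [2].

Assembling the blocks gives the Jordan form J above.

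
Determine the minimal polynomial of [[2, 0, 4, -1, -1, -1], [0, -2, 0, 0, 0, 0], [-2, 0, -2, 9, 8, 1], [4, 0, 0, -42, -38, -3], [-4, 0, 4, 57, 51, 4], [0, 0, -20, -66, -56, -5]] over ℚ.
m_A(x) = x^2(x - 3)^2(x + 2)

The characteristic polynomial factors as x^2(x - 3)^2(x + 2)^2. The minimal polynomial is ∏(x - λ)^{k_λ} where k_λ is the size of the largest Jordan block at λ.

For λ = -2: rank(A + 2I) = 4, and the largest Jordan block has size 1 (the smallest k with rank((A + 2I)^k) = rank((A + 2I)^(k+1))).
For λ = 0: rank(A) = 5, and the largest Jordan block has size 2 (the smallest k with rank(A^k) = rank(A^(k+1))).
For λ = 3: rank(A - 3I) = 5, and the largest Jordan block has size 2 (the smallest k with rank((A - 3I)^k) = rank((A - 3I)^(k+1))).

So m_A(x) = x^2(x - 3)^2(x + 2).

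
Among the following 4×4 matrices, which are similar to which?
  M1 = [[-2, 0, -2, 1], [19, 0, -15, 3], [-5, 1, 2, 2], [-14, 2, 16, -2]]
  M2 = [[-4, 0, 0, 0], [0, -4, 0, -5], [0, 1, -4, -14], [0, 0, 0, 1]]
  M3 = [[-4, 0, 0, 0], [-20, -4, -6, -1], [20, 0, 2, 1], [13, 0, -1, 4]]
Characteristic polynomials: χ_{M1} = (x - 3)^2(x + 4)^2, χ_{M2} = (x - 1)(x + 4)^3, χ_{M3} = (x - 3)^2(x + 4)^2.

{M1}: invariant factors (x - 3)^2(x + 4)^2.

{M2}: invariant factors x + 4, (x - 1)(x + 4)^2.

{M3}: invariant factors x + 4, (x - 3)^2(x + 4).

Matrices are similar if and only if their invariant-factor lists agree; the partition into similarity classes is {M1}, {M2}, {M3}.

3 classes: {M1}, {M2}, {M3}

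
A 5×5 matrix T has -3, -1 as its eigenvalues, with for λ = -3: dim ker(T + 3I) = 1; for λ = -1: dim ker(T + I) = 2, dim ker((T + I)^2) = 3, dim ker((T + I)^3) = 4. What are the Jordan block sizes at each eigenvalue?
λ = -3: successive nullity increments [1] count blocks of size ≥ k; block sizes are [1].
λ = -1: successive nullity increments [2, 1, 1] count blocks of size ≥ k; block sizes are [3, 1].

Jordan blocks: (-3, 1), (-1, 3), (-1, 1)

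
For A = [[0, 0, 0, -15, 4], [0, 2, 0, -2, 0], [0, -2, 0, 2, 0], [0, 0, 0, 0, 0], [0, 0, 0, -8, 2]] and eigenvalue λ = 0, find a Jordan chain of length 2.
v_1 = [[0, 1, -1, 1, 4]]^T, v_2 = [[1, 0, 0, 0, 0]]^T

We seek v_1 ∈ ker(A^2) \ ker(A), then set v_{i+1} = A v_i.

One such chain is v_1 = [[0, 1, -1, 1, 4]]^T, v_2 = [[1, 0, 0, 0, 0]]^T. Check: A v_2 = [[0, 0, 0, 0, 0]]^T = 0.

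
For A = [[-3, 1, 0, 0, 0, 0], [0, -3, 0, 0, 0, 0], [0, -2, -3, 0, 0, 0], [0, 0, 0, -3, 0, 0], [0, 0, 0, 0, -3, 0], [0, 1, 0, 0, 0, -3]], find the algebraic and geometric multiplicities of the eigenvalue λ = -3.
algebraic multiplicity 6, geometric multiplicity 5

The characteristic polynomial is (x + 3)^6, so the factor x + 3 appears with exponent 6: the algebraic multiplicity is 6.

rank(A + 3I) = 1, so the eigenspace has dimension 6 - 1 = 5: the geometric multiplicity is 5.

Since 5 < 6, A is not diagonalizable.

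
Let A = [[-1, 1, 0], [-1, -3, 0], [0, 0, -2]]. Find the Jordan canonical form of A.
J = [[-2, 1, 0], [0, -2, 0], [0, 0, -2]]

The characteristic polynomial is det(xI - A) = (x + 2)^3, so the eigenvalues are -2 (algebraic multiplicity 3).

For λ = -2: rank(A + 2I) = 1, rank((A + 2I)^2) = 0. The eigenspace has dimension 3 - 1 = 2, so there are 2 Jordan blocks; the rank sequence gives block sizes [2, 1].

Assembling the blocks gives the Jordan form J above.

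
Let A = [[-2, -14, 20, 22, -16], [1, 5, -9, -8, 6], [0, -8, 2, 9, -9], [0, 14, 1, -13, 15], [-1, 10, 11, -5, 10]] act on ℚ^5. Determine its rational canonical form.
The invariant factors of A (the non-unit diagonal entries of the Smith normal form of xI - A over ℚ[x]) are (x - 3)(x - 2)(x + 1)^3, each dividing the next. The characteristic polynomial is their product, (x - 3)(x - 2)(x + 1)^3.

The rational canonical form is the block-diagonal matrix of companion matrices C(f_i):
R = [[0, 0, 0, 0, -6], [1, 0, 0, 0, -13], [0, 1, 0, 0, -4], [0, 0, 1, 0, 6], [0, 0, 0, 1, 2]].

R = [[0, 0, 0, 0, -6], [1, 0, 0, 0, -13], [0, 1, 0, 0, -4], [0, 0, 1, 0, 6], [0, 0, 0, 1, 2]]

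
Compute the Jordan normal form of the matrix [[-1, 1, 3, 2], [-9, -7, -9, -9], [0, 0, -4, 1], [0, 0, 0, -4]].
J = [[-4, 1, 0, 0], [0, -4, 0, 0], [0, 0, -4, 1], [0, 0, 0, -4]]

The characteristic polynomial is det(xI - A) = (x + 4)^4, so the eigenvalues are -4 (algebraic multiplicity 4).

For λ = -4: rank(A + 4I) = 2, rank((A + 4I)^2) = 0. The eigenspace has dimension 4 - 2 = 2, so there are 2 Jordan blocks; the rank sequence gives block sizes [2, 2].

Assembling the blocks gives the Jordan form J above.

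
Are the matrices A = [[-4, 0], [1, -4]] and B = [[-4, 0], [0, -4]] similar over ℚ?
Both have characteristic polynomial (x + 4)^2, but the minimal polynomial of A is (x + 4)^2 while the minimal polynomial of B is x + 4. The minimal polynomial is a similarity invariant, so A and B are not similar.

No.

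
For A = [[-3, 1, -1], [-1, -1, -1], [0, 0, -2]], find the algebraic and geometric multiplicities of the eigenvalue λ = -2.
The characteristic polynomial is (x + 2)^3, so the factor x + 2 appears with exponent 3: the algebraic multiplicity is 3.

rank(A + 2I) = 1, so the eigenspace has dimension 3 - 1 = 2: the geometric multiplicity is 2.

Since 2 < 3, A is not diagonalizable.

algebraic multiplicity 3, geometric multiplicity 2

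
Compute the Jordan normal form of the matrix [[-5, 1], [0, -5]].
J = [[-5, 1], [0, -5]]

The characteristic polynomial is det(xI - A) = (x + 5)^2, so the eigenvalues are -5 (algebraic multiplicity 2).

For λ = -5: rank(A + 5I) = 1, rank((A + 5I)^2) = 0. The eigenspace has dimension 2 - 1 = 1, so there is 1 Jordan block; the rank sequence gives block sizes [2].

Assembling the blocks gives the Jordan form J above.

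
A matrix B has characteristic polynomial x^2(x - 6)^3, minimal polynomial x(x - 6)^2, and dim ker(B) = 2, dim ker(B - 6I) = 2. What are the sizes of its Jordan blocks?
Jordan blocks: (0, 1), (0, 1), (6, 2), (6, 1)

λ = 0: algebraic multiplicity 2 (exponent in χ_B), largest block size 1 (exponent in m_B), 2 blocks (geometric multiplicity). These force block sizes [1, 1].
λ = 6: algebraic multiplicity 3 (exponent in χ_B), largest block size 2 (exponent in m_B), 2 blocks (geometric multiplicity). These force block sizes [2, 1].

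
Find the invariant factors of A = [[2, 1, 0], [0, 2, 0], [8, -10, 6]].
The Jordan structure of A has elementary divisors (x - 2)^2, (x - 6). Arranging the block sizes at each eigenvalue in decreasing order and taking row products gives the invariant factors.

Invariant factors (smallest first, each dividing the next): (x - 6)(x - 2)^2.

Check: the last factor (x - 6)(x - 2)^2 is the minimal polynomial, and the product (x - 6)(x - 2)^2 is the characteristic polynomial.

(x - 6)(x - 2)^2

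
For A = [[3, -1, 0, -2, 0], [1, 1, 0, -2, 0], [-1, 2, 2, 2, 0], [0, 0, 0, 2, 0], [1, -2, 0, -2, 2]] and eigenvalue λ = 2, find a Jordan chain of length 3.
We seek v_1 ∈ ker((A - 2I)^3) \ ker((A - 2I)^2), then set v_{i+1} = (A - 2I) v_i.

One such chain is v_1 = [[1, 0, -1, 0, 3]]^T, v_2 = [[1, 1, -1, 0, 1]]^T, v_3 = [[0, 0, 1, 0, -1]]^T. Check: (A - 2I) v_3 = [[0, 0, 0, 0, 0]]^T = 0.

v_1 = [[1, 0, -1, 0, 3]]^T, v_2 = [[1, 1, -1, 0, 1]]^T, v_3 = [[0, 0, 1, 0, -1]]^T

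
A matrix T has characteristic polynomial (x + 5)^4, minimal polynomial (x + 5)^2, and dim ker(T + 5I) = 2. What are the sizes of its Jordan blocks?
λ = -5: algebraic multiplicity 4 (exponent in χ_T), largest block size 2 (exponent in m_T), 2 blocks (geometric multiplicity). These force block sizes [2, 2].

Jordan blocks: (-5, 2), (-5, 2)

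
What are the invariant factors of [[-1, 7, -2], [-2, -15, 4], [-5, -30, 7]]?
The Jordan structure of A has elementary divisors (x + 3)^3. Arranging the block sizes at each eigenvalue in decreasing order and taking row products gives the invariant factors.

Invariant factors (smallest first, each dividing the next): (x + 3)^3.

Check: the last factor (x + 3)^3 is the minimal polynomial, and the product (x + 3)^3 is the characteristic polynomial.

(x + 3)^3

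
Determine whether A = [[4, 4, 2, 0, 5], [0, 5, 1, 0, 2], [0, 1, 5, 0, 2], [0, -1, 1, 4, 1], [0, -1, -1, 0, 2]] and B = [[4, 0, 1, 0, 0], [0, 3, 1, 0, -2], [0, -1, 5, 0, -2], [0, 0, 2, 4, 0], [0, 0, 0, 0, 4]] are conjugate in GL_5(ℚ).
Two matrices over a field are similar if and only if they have the same invariant factors.

Both A and B have characteristic polynomial (x - 4)^5 and minimal polynomial (x - 4)^3. Computing further, both have invariant factors x - 4, x - 4, (x - 4)^3. Hence A and B are similar.

Yes.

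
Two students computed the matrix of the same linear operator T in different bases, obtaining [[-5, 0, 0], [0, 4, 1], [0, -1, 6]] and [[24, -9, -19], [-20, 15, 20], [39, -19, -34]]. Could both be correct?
Yes.

Two matrices over a field are similar if and only if they have the same invariant factors.

Both A and B have characteristic polynomial (x - 5)^2(x + 5) and minimal polynomial (x - 5)^2(x + 5). Computing further, both have invariant factors (x - 5)^2(x + 5). Hence A and B are similar.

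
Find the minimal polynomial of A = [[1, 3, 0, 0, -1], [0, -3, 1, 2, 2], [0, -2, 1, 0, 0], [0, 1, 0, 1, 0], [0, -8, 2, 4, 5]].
m_A(x) = (x - 1)^3

The characteristic polynomial factors as (x - 1)^5. The minimal polynomial is ∏(x - λ)^{k_λ} where k_λ is the size of the largest Jordan block at λ.

For λ = 1: rank(A - I) = 3, and the largest Jordan block has size 3 (the smallest k with rank((A - I)^k) = rank((A - I)^(k+1))).

So m_A(x) = (x - 1)^3.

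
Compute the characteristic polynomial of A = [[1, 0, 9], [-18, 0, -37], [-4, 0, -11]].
xI - A = [[x - 1, 0, -9], [18, x, 37], [4, 0, x + 11]].

Expanding det(xI - A) along the first row:
det(xI - A) = + (x - 1)·det([[x, 37], [0, x + 11]]) - (0)·det([[18, 37], [4, x + 11]]) + (-9)·det([[18, x], [4, 0]]).

Evaluating gives χ_A(x) = x^3 + 10x^2 + 25x = x(x + 5)^2.

χ_A(x) = x(x + 5)^2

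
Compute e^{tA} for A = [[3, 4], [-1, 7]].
A has Jordan form J = [[5, 1], [0, 5]] with A = PJP^{-1}, so e^{tA} = P e^{tJ} P^{-1}.

For a Jordan block J_k(λ), e^{tJ_k(λ)} = e^{λt} · (I + tN + t^2 N^2/2! + ... + t^{k-1} N^{k-1}/(k-1)!) where N is the nilpotent superdiagonal part.

Assembling the blocks and conjugating back gives the entries of e^{tA} as shown above.

e^{tA} = [[(1 - 2*t)*e^{5*t}, 4*t*e^{5*t}], [-t*e^{5*t}, (2*t + 1)*e^{5*t}]]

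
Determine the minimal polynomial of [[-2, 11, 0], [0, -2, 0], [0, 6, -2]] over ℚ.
The characteristic polynomial factors as (x + 2)^3. The minimal polynomial is ∏(x - λ)^{k_λ} where k_λ is the size of the largest Jordan block at λ.

For λ = -2: rank(A + 2I) = 1, and the largest Jordan block has size 2 (the smallest k with rank((A + 2I)^k) = rank((A + 2I)^(k+1))).

So m_A(x) = (x + 2)^2.

m_A(x) = (x + 2)^2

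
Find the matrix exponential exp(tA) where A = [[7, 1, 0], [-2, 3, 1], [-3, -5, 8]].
e^{tA} = [[(-t^2/2 + t + 1)*e^{6*t}, t*(1 - t)*e^{6*t}, t^2*e^{6*t}/2], [t*(t - 4)*e^{6*t}/2, (t^2 - 3*t + 1)*e^{6*t}, t*(2 - t)*e^{6*t}/2], [t*(t - 6)*e^{6*t}/2, t*(t - 5)*e^{6*t}, (-t^2 + 4*t + 2)*e^{6*t}/2]]

A has Jordan form J = [[6, 1, 0], [0, 6, 1], [0, 0, 6]] with A = PJP^{-1}, so e^{tA} = P e^{tJ} P^{-1}.

For a Jordan block J_k(λ), e^{tJ_k(λ)} = e^{λt} · (I + tN + t^2 N^2/2! + ... + t^{k-1} N^{k-1}/(k-1)!) where N is the nilpotent superdiagonal part.

Assembling the blocks and conjugating back gives the entries of e^{tA} as shown above.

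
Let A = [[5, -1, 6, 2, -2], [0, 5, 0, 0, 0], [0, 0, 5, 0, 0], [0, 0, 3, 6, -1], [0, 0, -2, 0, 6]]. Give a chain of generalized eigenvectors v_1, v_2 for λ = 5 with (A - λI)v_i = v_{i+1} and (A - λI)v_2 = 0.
v_1 = [[-1, 1, 1, -1, 2]]^T, v_2 = [[-1, 0, 0, 0, 0]]^T

We seek v_1 ∈ ker((A - 5I)^2) \ ker(A - 5I), then set v_{i+1} = (A - 5I) v_i.

One such chain is v_1 = [[-1, 1, 1, -1, 2]]^T, v_2 = [[-1, 0, 0, 0, 0]]^T. Check: (A - 5I) v_2 = [[0, 0, 0, 0, 0]]^T = 0.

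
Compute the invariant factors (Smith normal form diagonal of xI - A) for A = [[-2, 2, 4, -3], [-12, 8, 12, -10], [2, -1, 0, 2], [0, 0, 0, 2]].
The Jordan structure of A has elementary divisors (x - 2)^2, (x - 2)^2. Arranging the block sizes at each eigenvalue in decreasing order and taking row products gives the invariant factors.

Invariant factors (smallest first, each dividing the next): (x - 2)^2, (x - 2)^2.

Check: the last factor (x - 2)^2 is the minimal polynomial, and the product (x - 2)^4 is the characteristic polynomial.

(x - 2)^2, (x - 2)^2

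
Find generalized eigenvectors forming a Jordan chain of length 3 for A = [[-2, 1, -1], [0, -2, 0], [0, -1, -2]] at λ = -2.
We seek v_1 ∈ ker((A + 2I)^3) \ ker((A + 2I)^2), then set v_{i+1} = (A + 2I) v_i.

One such chain is v_1 = [[-1, 1, 0]]^T, v_2 = [[1, 0, -1]]^T, v_3 = [[1, 0, 0]]^T. Check: (A + 2I) v_3 = [[0, 0, 0]]^T = 0.

v_1 = [[-1, 1, 0]]^T, v_2 = [[1, 0, -1]]^T, v_3 = [[1, 0, 0]]^T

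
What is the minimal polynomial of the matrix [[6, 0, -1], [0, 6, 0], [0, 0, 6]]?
m_A(x) = (x - 6)^2

The characteristic polynomial factors as (x - 6)^3. The minimal polynomial is ∏(x - λ)^{k_λ} where k_λ is the size of the largest Jordan block at λ.

For λ = 6: rank(A - 6I) = 1, and the largest Jordan block has size 2 (the smallest k with rank((A - 6I)^k) = rank((A - 6I)^(k+1))).

So m_A(x) = (x - 6)^2.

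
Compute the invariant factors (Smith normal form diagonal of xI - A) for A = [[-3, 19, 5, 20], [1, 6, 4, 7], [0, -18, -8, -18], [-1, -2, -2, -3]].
The Jordan structure of A has elementary divisors (x + 2)^3, (x + 2). Arranging the block sizes at each eigenvalue in decreasing order and taking row products gives the invariant factors.

Invariant factors (smallest first, each dividing the next): x + 2, (x + 2)^3.

Check: the last factor (x + 2)^3 is the minimal polynomial, and the product (x + 2)^4 is the characteristic polynomial.

x + 2, (x + 2)^3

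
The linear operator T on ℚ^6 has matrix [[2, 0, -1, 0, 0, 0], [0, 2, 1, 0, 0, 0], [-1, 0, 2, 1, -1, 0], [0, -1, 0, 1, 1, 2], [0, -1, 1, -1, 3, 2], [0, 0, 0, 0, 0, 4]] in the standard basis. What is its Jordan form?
The characteristic polynomial is det(xI - A) = (x - 4)(x - 2)^5, so the eigenvalues are 2 (algebraic multiplicity 5), 4 (algebraic multiplicity 1).

For λ = 2: rank(A - 2I) = 4, rank((A - 2I)^2) = 2, rank((A - 2I)^3) = 1. The eigenspace has dimension 6 - 4 = 2, so there are 2 Jordan blocks; the rank sequence gives block sizes [3, 2].

For λ = 4: algebraic multiplicity 1 gives one 1×1 block.

Assembling the blocks gives the Jordan form J above.

J = [[2, 1, 0, 0, 0, 0], [0, 2, 1, 0, 0, 0], [0, 0, 2, 0, 0, 0], [0, 0, 0, 2, 1, 0], [0, 0, 0, 0, 2, 0], [0, 0, 0, 0, 0, 4]]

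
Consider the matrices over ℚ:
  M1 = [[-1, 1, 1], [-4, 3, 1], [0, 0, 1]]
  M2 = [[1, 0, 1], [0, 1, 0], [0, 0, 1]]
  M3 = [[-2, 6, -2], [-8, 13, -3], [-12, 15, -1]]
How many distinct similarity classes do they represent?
Characteristic polynomials: χ_{M1} = (x - 1)^3, χ_{M2} = (x - 1)^3, χ_{M3} = (x - 4)^2(x - 2).

{M1}: invariant factors (x - 1)^3.

{M2}: invariant factors x - 1, (x - 1)^2.

{M3}: invariant factors (x - 4)^2(x - 2).

Matrices are similar if and only if their invariant-factor lists agree; the partition into similarity classes is {M1}, {M2}, {M3}.

3 classes: {M1}, {M2}, {M3}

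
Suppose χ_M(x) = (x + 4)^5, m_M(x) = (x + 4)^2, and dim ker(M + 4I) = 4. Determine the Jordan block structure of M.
Jordan blocks: (-4, 2), (-4, 1), (-4, 1), (-4, 1)

λ = -4: algebraic multiplicity 5 (exponent in χ_M), largest block size 2 (exponent in m_M), 4 blocks (geometric multiplicity). These force block sizes [2, 1, 1, 1].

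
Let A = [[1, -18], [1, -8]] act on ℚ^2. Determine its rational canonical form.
The invariant factors of A (the non-unit diagonal entries of the Smith normal form of xI - A over ℚ[x]) are (x + 2)(x + 5), each dividing the next. The characteristic polynomial is their product, (x + 2)(x + 5).

The rational canonical form is the block-diagonal matrix of companion matrices C(f_i):
R = [[0, -10], [1, -7]].

R = [[0, -10], [1, -7]]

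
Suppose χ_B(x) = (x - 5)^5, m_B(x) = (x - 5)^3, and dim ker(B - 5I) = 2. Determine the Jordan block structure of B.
Jordan blocks: (5, 3), (5, 2)

λ = 5: algebraic multiplicity 5 (exponent in χ_B), largest block size 3 (exponent in m_B), 2 blocks (geometric multiplicity). These force block sizes [3, 2].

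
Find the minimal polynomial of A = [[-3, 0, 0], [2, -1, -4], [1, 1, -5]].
m_A(x) = (x + 3)^2

The characteristic polynomial factors as (x + 3)^3. The minimal polynomial is ∏(x - λ)^{k_λ} where k_λ is the size of the largest Jordan block at λ.

For λ = -3: rank(A + 3I) = 1, and the largest Jordan block has size 2 (the smallest k with rank((A + 3I)^k) = rank((A + 3I)^(k+1))).

So m_A(x) = (x + 3)^2.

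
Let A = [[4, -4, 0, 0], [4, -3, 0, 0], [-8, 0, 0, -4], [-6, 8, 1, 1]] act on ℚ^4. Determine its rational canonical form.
The invariant factors of A (the non-unit diagonal entries of the Smith normal form of xI - A over ℚ[x]) are x^2 - x + 4, x^2 - x + 4, each dividing the next. The characteristic polynomial is their product, (x^2 - x + 4)^2.

The rational canonical form is the block-diagonal matrix of companion matrices C(f_i):
R = [[0, -4, 0, 0], [1, 1, 0, 0], [0, 0, 0, -4], [0, 0, 1, 1]].

Note the characteristic polynomial does not split into linear factors over ℚ, so A has no Jordan form over ℚ; the rational canonical form exists over any field.

R = [[0, -4, 0, 0], [1, 1, 0, 0], [0, 0, 0, -4], [0, 0, 1, 1]]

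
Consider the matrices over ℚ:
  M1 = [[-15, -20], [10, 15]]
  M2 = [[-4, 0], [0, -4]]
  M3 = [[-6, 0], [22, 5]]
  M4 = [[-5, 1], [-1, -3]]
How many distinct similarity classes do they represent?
Characteristic polynomials: χ_{M1} = (x - 5)(x + 5), χ_{M2} = (x + 4)^2, χ_{M3} = (x - 5)(x + 6), χ_{M4} = (x + 4)^2.

{M1}: invariant factors (x - 5)(x + 5).

{M2}: invariant factors x + 4, x + 4.

{M3}: invariant factors (x - 5)(x + 6).

{M4}: invariant factors (x + 4)^2.

Matrices are similar if and only if their invariant-factor lists agree; the partition into similarity classes is {M1}, {M2}, {M3}, {M4}.

4 classes: {M1}, {M2}, {M3}, {M4}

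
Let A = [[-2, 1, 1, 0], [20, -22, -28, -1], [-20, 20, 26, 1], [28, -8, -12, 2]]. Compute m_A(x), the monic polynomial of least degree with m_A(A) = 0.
The characteristic polynomial factors as (x - 4)^2(x + 2)^2. The minimal polynomial is ∏(x - λ)^{k_λ} where k_λ is the size of the largest Jordan block at λ.

For λ = -2: rank(A + 2I) = 3, and the largest Jordan block has size 2 (the smallest k with rank((A + 2I)^k) = rank((A + 2I)^(k+1))).
For λ = 4: rank(A - 4I) = 3, and the largest Jordan block has size 2 (the smallest k with rank((A - 4I)^k) = rank((A - 4I)^(k+1))).

So m_A(x) = (x - 4)^2(x + 2)^2.

m_A(x) = (x - 4)^2(x + 2)^2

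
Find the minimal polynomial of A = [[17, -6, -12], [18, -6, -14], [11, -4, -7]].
The characteristic polynomial factors as (x - 2)(x - 1)^2. The minimal polynomial is ∏(x - λ)^{k_λ} where k_λ is the size of the largest Jordan block at λ.

For λ = 1: rank(A - I) = 2, and the largest Jordan block has size 2 (the smallest k with rank((A - I)^k) = rank((A - I)^(k+1))).
For λ = 2: rank(A - 2I) = 2, and the largest Jordan block has size 1 (the smallest k with rank((A - 2I)^k) = rank((A - 2I)^(k+1))).

So m_A(x) = (x - 2)(x - 1)^2.

m_A(x) = (x - 2)(x - 1)^2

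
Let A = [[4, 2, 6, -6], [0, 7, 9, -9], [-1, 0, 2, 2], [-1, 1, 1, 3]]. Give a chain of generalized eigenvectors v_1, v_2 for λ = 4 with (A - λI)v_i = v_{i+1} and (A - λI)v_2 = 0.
We seek v_1 ∈ ker((A - 4I)^2) \ ker(A - 4I), then set v_{i+1} = (A - 4I) v_i.

One such chain is v_1 = [[0, 1, 2, 2]]^T, v_2 = [[2, 3, 0, 1]]^T. Check: (A - 4I) v_2 = [[0, 0, 0, 0]]^T = 0.

v_1 = [[0, 1, 2, 2]]^T, v_2 = [[2, 3, 0, 1]]^T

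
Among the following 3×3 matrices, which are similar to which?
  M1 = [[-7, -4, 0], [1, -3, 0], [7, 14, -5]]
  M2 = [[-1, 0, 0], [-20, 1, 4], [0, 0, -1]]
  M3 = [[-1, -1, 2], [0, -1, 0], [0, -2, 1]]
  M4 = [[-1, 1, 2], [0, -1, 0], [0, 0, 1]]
Characteristic polynomials: χ_{M1} = (x + 5)^3, χ_{M2} = (x - 1)(x + 1)^2, χ_{M3} = (x - 1)(x + 1)^2, χ_{M4} = (x - 1)(x + 1)^2.

{M1}: invariant factors x + 5, (x + 5)^2.

{M2}: invariant factors x + 1, (x - 1)(x + 1).

{M3, M4}: invariant factors (x - 1)(x + 1)^2.

Matrices are similar if and only if their invariant-factor lists agree; the partition into similarity classes is {M1}, {M2}, {M3, M4}.

3 classes: {M1}, {M2}, {M3, M4}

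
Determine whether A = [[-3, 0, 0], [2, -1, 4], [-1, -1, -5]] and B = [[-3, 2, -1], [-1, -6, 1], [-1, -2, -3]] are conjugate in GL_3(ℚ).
trace(A) = -9 but trace(B) = -12. The trace is a similarity invariant, so A and B are not similar.

No.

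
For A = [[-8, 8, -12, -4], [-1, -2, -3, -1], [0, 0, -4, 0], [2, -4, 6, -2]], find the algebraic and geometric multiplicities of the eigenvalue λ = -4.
The characteristic polynomial is (x + 4)^4, so the factor x + 4 appears with exponent 4: the algebraic multiplicity is 4.

rank(A + 4I) = 1, so the eigenspace has dimension 4 - 1 = 3: the geometric multiplicity is 3.

Since 3 < 4, A is not diagonalizable.

algebraic multiplicity 4, geometric multiplicity 3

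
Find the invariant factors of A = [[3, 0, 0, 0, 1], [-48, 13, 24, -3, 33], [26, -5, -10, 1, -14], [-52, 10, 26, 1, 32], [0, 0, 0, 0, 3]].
The Jordan structure of A has elementary divisors (x + 2), (x - 3)^2, (x - 3)^2. Arranging the block sizes at each eigenvalue in decreasing order and taking row products gives the invariant factors.

Invariant factors (smallest first, each dividing the next): (x - 3)^2, (x - 3)^2(x + 2).

Check: the last factor (x - 3)^2(x + 2) is the minimal polynomial, and the product (x - 3)^4(x + 2) is the characteristic polynomial.

(x - 3)^2, (x - 3)^2(x + 2)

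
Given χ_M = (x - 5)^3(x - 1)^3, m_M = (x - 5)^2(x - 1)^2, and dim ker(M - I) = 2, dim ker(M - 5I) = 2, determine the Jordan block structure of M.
Jordan blocks: (1, 2), (1, 1), (5, 2), (5, 1)

λ = 1: algebraic multiplicity 3 (exponent in χ_M), largest block size 2 (exponent in m_M), 2 blocks (geometric multiplicity). These force block sizes [2, 1].
λ = 5: algebraic multiplicity 3 (exponent in χ_M), largest block size 2 (exponent in m_M), 2 blocks (geometric multiplicity). These force block sizes [2, 1].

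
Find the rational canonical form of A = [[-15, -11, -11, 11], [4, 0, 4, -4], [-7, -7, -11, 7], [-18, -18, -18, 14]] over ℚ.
R = [[-4, 0, 0, 0], [0, -4, 0, 0], [0, 0, 0, 0], [0, 0, 1, -4]]

The invariant factors of A (the non-unit diagonal entries of the Smith normal form of xI - A over ℚ[x]) are x + 4, x + 4, x(x + 4), each dividing the next. The characteristic polynomial is their product, x(x + 4)^3.

The rational canonical form is the block-diagonal matrix of companion matrices C(f_i):
R = [[-4, 0, 0, 0], [0, -4, 0, 0], [0, 0, 0, 0], [0, 0, 1, -4]].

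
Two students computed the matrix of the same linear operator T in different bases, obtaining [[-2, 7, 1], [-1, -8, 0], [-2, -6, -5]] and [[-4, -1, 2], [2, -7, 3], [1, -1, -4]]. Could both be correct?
Yes.

Two matrices over a field are similar if and only if they have the same invariant factors.

Both A and B have characteristic polynomial (x + 5)^3 and minimal polynomial (x + 5)^3. Computing further, both have invariant factors (x + 5)^3. Hence A and B are similar.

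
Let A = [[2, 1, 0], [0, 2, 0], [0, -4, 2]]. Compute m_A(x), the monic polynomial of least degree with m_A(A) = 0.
The characteristic polynomial factors as (x - 2)^3. The minimal polynomial is ∏(x - λ)^{k_λ} where k_λ is the size of the largest Jordan block at λ.

For λ = 2: rank(A - 2I) = 1, and the largest Jordan block has size 2 (the smallest k with rank((A - 2I)^k) = rank((A - 2I)^(k+1))).

So m_A(x) = (x - 2)^2.

m_A(x) = (x - 2)^2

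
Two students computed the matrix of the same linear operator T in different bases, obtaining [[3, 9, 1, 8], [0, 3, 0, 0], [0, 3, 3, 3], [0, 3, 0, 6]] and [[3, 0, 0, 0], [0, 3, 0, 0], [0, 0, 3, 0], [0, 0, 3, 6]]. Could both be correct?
Both have characteristic polynomial (x - 6)(x - 3)^3, but the minimal polynomial of A is (x - 6)(x - 3)^2 while the minimal polynomial of B is (x - 6)(x - 3). The minimal polynomial is a similarity invariant, so A and B are not similar.

No.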